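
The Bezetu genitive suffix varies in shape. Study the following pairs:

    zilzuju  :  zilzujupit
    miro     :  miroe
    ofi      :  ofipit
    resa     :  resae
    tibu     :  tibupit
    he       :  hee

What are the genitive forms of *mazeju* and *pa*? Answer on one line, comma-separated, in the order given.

The pattern is height harmony: -pit when the last vowel of the stem is a high vowel (*zilzuju*, *ofi*, *tibu*); -e when the last vowel of the stem is a non-high vowel (*miro*, *resa*, *he*).
*mazeju* — last vowel /u/ (a high vowel) → -pit → *mazejupit*.
*pa*: last vowel = /a/, a non-high vowel → -e → *pae*.

mazejupit, pae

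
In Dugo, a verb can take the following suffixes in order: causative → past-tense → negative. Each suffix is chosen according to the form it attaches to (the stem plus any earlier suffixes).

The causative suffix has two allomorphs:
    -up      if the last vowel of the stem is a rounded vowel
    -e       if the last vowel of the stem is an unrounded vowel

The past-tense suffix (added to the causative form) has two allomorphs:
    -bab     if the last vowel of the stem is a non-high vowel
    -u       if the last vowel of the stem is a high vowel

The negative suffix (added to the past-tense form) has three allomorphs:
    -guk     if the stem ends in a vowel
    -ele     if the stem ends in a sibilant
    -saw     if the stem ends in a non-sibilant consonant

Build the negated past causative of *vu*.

vuupuguk

*vu* — last vowel /u/ (a rounded vowel) → -up → *vuup*.
The last vowel of the causative form *vuup* is /u/, which is a high vowel, so the past-tense suffix is -u, giving *vuupu*.
The past-tense form *vuupu* — final sound /u/ (a vowel) → -guk → *vuupuguk*.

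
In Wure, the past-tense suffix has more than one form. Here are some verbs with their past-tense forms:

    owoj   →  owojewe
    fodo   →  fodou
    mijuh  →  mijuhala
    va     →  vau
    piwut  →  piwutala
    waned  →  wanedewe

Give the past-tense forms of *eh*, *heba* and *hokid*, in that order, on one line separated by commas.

The alternation tracks the final sound of the stem — -ala when the stem ends in a voiceless consonant (*mijuh*, *piwut*); -ewe when the stem ends in a voiced consonant (*owoj*, *waned*); -u when the stem ends in a vowel (*fodo*, *va*).
*eh* — final sound /h/ (a voiceless consonant) → -ala → *ehala*.
*heba* — final sound /a/ (a vowel) → -u → *hebau*.
*hokid*: final sound = /d/, a voiced consonant → -ewe → *hokidewe*.

ehala, hebau, hokidewe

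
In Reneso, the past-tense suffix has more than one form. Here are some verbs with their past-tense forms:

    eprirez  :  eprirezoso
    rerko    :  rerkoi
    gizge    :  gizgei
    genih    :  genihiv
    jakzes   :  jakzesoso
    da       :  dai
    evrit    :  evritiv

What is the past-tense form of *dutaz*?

The suffix is conditioned by the final sound: -oso when the stem ends in a sibilant (*eprirez*, *jakzes*); -iv when the stem ends in a non-sibilant consonant (*genih*, *evrit*); -i when the stem ends in a vowel (*rerko*, *gizge*, *da*).
Since the final sound of *dutaz* is /z/ (a sibilant), it takes -oso, giving *dutazoso*.

dutazoso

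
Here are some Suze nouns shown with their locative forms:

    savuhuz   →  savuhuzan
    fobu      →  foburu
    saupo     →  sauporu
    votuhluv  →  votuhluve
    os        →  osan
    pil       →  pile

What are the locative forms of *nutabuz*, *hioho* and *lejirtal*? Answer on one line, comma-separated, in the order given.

nutabuzan, hiohoru, lejirtale

Looking at the final sound of each stem: -an when the stem ends in a sibilant (*savuhuz*, *os*); -e when the stem ends in a non-sibilant consonant (*votuhluv*, *pil*); -ru when the stem ends in a vowel (*fobu*, *saupo*).
Since the final sound of *nutabuz* is /z/ (a sibilant), it takes -an, giving *nutabuzan*.
Since the final sound of *hioho* is /o/ (a vowel), it takes -ru, giving *hiohoru*.
Since the final sound of *lejirtal* is /l/ (a non-sibilant consonant), it takes -e, giving *lejirtale*.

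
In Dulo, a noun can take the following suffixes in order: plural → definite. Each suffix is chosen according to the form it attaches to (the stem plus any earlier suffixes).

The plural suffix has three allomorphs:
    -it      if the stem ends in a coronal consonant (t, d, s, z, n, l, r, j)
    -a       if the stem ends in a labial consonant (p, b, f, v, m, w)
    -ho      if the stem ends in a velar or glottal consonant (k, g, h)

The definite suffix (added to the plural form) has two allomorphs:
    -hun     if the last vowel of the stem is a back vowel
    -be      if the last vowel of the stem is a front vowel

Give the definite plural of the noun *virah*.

virahhohun

*virah* — final consonant /h/ (velar/glottal) → -ho → *virahho*.
Since the last vowel of the plural form *virahho* is /o/ (a back vowel), it takes -hun, giving *virahhohun*.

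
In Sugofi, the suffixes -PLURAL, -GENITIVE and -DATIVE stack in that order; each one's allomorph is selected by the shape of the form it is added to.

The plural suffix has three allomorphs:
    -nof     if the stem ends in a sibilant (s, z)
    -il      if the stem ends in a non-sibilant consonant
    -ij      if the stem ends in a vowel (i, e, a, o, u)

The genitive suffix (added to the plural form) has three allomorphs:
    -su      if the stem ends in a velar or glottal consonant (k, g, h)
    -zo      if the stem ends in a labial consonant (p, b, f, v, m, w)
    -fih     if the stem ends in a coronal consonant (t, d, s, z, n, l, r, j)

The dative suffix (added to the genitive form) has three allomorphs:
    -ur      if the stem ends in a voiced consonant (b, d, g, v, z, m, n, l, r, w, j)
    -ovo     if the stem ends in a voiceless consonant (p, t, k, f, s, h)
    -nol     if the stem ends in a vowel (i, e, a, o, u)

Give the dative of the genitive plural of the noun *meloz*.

*meloz*: final sound = /z/, a sibilant → -nof → *meloznof*.
The final consonant of the plural form *meloznof* is /f/, which is labial, so the genitive suffix is -zo, giving *meloznofzo*.
The genitive form *meloznofzo*: final sound = /o/, a vowel → -nol → *meloznofzonol*.

meloznofzonol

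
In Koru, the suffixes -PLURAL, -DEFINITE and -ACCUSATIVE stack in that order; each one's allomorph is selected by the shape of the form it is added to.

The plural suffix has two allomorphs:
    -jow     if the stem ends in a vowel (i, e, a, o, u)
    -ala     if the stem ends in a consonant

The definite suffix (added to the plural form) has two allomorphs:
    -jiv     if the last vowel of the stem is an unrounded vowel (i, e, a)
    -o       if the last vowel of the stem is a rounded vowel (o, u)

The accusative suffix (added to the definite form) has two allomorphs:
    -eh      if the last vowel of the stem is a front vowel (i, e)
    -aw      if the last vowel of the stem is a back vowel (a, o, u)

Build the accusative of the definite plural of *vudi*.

The final sound of *vudi* is /i/, which is a vowel, so the plural suffix is -jow, giving *vudijow*.
The plural form *vudijow* — last vowel /o/ (a rounded vowel) → -o → *vudijowo*.
Since the last vowel of the definite form *vudijowo* is /o/ (a back vowel), it takes -aw, giving *vudijowoaw*.

vudijowoaw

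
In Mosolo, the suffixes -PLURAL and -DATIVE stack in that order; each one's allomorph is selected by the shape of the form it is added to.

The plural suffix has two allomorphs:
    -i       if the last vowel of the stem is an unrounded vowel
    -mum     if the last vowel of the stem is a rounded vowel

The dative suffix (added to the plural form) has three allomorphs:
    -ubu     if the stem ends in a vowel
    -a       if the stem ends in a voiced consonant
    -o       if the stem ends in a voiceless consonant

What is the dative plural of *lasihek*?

lasihekiubu

*lasihek* — last vowel /e/ (an unrounded vowel) → -i → *lasiheki*.
The plural form *lasiheki*: final sound = /i/, a vowel → -ubu → *lasihekiubu*.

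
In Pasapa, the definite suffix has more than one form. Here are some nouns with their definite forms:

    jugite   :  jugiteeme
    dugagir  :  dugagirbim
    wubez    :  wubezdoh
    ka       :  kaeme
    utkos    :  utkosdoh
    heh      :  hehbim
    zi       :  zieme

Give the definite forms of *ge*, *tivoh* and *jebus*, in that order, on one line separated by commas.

Looking at the final sound of each stem: -doh when the stem ends in a sibilant (*wubez*, *utkos*); -bim when the stem ends in a non-sibilant consonant (*dugagir*, *heh*); -eme when the stem ends in a vowel (*jugite*, *ka*, *zi*).
Since the final sound of *ge* is /e/ (a vowel), it takes -eme, giving *geeme*.
The final sound of *tivoh* is /h/, which is a non-sibilant consonant, so the suffix is -bim, giving *tivohbim*.
The final sound of *jebus* is /s/, which is a sibilant, so the suffix is -doh, giving *jebusdoh*.

geeme, tivohbim, jebusdoh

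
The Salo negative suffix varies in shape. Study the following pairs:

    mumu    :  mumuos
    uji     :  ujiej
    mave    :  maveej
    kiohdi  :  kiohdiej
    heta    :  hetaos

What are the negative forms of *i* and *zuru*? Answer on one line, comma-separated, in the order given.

The suffix is conditioned by the last vowel: -ej when the last vowel of the stem is a front vowel (*uji*, *mave*, *kiohdi*); -os when the last vowel of the stem is a back vowel (*mumu*, *heta*).
Since the last vowel of *i* is /i/ (a front vowel), it takes -ej, giving *iej*.
*zuru*: last vowel = /u/, a back vowel → -os → *zuruos*.

iej, zuruos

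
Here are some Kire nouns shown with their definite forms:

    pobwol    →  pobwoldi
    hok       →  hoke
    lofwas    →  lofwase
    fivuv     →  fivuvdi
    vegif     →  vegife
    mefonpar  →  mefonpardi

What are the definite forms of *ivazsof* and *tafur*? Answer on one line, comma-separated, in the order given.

Looking at the final consonant of each stem: -e when the stem ends in a voiceless consonant (*hok*, *lofwas*, *vegif*); -di when the stem ends in a voiced consonant (*pobwol*, *fivuv*, *mefonpar*).
Since the final consonant of *ivazsof* is /f/ (voiceless), it takes -e, giving *ivazsofe*.
The final consonant of *tafur* is /r/, which is voiced, so the suffix is -di, giving *tafurdi*.

ivazsofe, tafurdi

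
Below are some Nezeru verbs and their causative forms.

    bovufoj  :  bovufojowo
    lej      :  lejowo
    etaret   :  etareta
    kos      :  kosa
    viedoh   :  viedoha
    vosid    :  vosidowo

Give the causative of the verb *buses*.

Looking at the final consonant of each stem: -a when the stem ends in a voiceless consonant (*etaret*, *kos*, *viedoh*); -owo when the stem ends in a voiced consonant (*bovufoj*, *lej*, *vosid*).
The final consonant of *buses* is /s/, which is voiceless, so the suffix is -a, giving *busesa*.

busesa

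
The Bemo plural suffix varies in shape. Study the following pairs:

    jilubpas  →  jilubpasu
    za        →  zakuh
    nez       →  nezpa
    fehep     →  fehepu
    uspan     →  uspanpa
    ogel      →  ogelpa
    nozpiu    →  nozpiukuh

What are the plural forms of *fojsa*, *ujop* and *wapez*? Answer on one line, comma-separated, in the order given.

fojsakuh, ujopu, wapezpa

Looking at the final sound of each stem: -u when the stem ends in a voiceless consonant (*jilubpas*, *fehep*); -pa when the stem ends in a voiced consonant (*nez*, *uspan*, *ogel*); -kuh when the stem ends in a vowel (*za*, *nozpiu*).
The final sound of *fojsa* is /a/, which is a vowel, so the suffix is -kuh, giving *fojsakuh*.
The final sound of *ujop* is /p/, which is a voiceless consonant, so the suffix is -u, giving *ujopu*.
*wapez* — final sound /z/ (a voiced consonant) → -pa → *wapezpa*.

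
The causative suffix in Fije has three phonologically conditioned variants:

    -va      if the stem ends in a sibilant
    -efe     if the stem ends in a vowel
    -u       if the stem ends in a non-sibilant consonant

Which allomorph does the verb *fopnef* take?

-u

*fopnef*: final sound = /f/, a non-sibilant consonant → -u.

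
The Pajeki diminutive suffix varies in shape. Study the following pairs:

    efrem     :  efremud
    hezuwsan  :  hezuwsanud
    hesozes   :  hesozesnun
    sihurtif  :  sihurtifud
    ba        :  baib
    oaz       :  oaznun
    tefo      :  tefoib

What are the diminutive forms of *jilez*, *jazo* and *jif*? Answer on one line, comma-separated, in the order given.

jileznun, jazoib, jifud

Looking at the final sound of each stem: -nun when the stem ends in a sibilant (*hesozes*, *oaz*); -ud when the stem ends in a non-sibilant consonant (*efrem*, *hezuwsan*, *sihurtif*); -ib when the stem ends in a vowel (*ba*, *tefo*).
The final sound of *jilez* is /z/, which is a sibilant, so the suffix is -nun, giving *jileznun*.
*jazo*: final sound = /o/, a vowel → -ib → *jazoib*.
*jif* — final sound /f/ (a non-sibilant consonant) → -ud → *jifud*.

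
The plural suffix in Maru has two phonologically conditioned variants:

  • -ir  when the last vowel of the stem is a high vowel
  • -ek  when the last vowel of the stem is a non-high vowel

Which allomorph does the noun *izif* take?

*izif* — last vowel /i/ (a high vowel) → -ir.

-ir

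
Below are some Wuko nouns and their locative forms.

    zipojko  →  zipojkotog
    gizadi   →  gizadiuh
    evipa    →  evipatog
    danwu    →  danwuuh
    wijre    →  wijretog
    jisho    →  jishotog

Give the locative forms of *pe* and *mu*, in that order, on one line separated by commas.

petog, muuh

The suffix is conditioned by the last vowel: -uh when the last vowel of the stem is a high vowel (*gizadi*, *danwu*); -tog when the last vowel of the stem is a non-high vowel (*zipojko*, *evipa*, *wijre*, *jisho*).
Since the last vowel of *pe* is /e/ (a non-high vowel), it takes -tog, giving *petog*.
The last vowel of *mu* is /u/, which is a high vowel, so the suffix is -uh, giving *muuh*.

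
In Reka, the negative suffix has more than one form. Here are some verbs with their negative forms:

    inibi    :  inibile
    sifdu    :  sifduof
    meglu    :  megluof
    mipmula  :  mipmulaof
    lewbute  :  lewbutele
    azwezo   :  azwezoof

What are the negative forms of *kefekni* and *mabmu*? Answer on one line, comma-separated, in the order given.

Looking at the last vowel of each stem: -le when the last vowel of the stem is a front vowel (*inibi*, *lewbute*); -of when the last vowel of the stem is a back vowel (*sifdu*, *meglu*, *mipmula*, *azwezo*).
The last vowel of *kefekni* is /i/, which is a front vowel, so the suffix is -le, giving *kefeknile*.
*mabmu*: last vowel = /u/, a back vowel → -of → *mabmuof*.

kefeknile, mabmuof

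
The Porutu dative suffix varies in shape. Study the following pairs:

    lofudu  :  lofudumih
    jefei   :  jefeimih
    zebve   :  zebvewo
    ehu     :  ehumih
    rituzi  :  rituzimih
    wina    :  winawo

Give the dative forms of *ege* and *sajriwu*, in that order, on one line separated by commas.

The alternation tracks the last vowel of the stem — -mih when the last vowel of the stem is a high vowel (*lofudu*, *jefei*, *ehu*, *rituzi*); -wo when the last vowel of the stem is a non-high vowel (*zebve*, *wina*).
*ege*: last vowel = /e/, a non-high vowel → -wo → *egewo*.
*sajriwu* — last vowel /u/ (a high vowel) → -mih → *sajriwumih*.

egewo, sajriwumih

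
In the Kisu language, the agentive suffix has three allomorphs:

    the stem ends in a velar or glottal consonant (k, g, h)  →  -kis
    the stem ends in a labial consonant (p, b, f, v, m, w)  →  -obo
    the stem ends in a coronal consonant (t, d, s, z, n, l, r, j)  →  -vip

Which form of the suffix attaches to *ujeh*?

-kis

The final consonant of *ujeh* is /h/, which is velar/glottal, so the suffix is -kis.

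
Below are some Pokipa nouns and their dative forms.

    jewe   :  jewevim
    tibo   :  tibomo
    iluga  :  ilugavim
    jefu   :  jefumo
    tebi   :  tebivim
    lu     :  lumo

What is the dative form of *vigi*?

vigivim

Looking at the last vowel of each stem: -mo when the last vowel of the stem is a rounded vowel (*tibo*, *jefu*, *lu*); -vim when the last vowel of the stem is an unrounded vowel (*jewe*, *iluga*, *tebi*).
Since the last vowel of *vigi* is /i/ (an unrounded vowel), it takes -vim, giving *vigivim*.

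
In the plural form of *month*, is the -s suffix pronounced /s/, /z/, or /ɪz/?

/s/

The stem *month* ends in a voiceless non-sibilant consonant.
The plural suffix surfaces as /ɪz/ after sibilants, /s/ after other voiceless consonants, and /z/ after other voiced sounds.
So the plural -s on *month* is pronounced /s/.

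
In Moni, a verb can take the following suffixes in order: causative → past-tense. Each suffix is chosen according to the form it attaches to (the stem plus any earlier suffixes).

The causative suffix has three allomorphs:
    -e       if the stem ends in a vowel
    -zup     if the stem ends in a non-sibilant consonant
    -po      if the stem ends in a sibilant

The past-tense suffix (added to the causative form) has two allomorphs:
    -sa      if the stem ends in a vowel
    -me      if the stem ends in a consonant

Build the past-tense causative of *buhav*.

*buhav* — final sound /v/ (a non-sibilant consonant) → -zup → *buhavzup*.
The causative form *buhavzup*: final sound = /p/, a consonant → -me → *buhavzupme*.

buhavzupme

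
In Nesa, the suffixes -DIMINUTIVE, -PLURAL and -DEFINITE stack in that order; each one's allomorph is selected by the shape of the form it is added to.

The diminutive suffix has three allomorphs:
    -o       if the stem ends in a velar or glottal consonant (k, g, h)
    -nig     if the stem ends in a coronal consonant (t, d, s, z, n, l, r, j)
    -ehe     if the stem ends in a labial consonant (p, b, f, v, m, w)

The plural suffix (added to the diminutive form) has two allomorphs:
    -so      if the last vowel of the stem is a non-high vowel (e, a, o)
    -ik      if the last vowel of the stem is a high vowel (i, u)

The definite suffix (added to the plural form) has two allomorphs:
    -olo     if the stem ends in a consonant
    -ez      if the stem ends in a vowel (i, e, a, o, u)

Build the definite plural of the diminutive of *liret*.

Since the final consonant of *liret* is /t/ (coronal), it takes -nig, giving *liretnig*.
The diminutive form *liretnig*: last vowel = /i/, a high vowel → -ik → *liretnigik*.
Since the final sound of the plural form *liretnigik* is /k/ (a consonant), it takes -olo, giving *liretnigikolo*.

liretnigikolo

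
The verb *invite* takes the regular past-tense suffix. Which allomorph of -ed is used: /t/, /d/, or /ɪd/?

The stem *invite* ends in /t/ or /d/.
The -ed suffix is realized as /ɪd/ after /t, d/; as /t/ after other voiceless consonants; and as /d/ after other voiced sounds.
So -ed on *invite* is pronounced /ɪd/.

/ɪd/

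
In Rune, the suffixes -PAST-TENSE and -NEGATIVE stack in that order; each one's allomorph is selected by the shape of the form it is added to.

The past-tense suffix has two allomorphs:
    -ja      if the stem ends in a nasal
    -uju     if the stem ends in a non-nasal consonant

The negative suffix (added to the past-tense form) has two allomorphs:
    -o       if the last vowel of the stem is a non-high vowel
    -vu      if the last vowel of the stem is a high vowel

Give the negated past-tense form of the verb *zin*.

*zin* — final consonant /n/ (a nasal) → -ja → *zinja*.
The last vowel of the past-tense form *zinja* is /a/, which is a non-high vowel, so the negative suffix is -o, giving *zinjao*.

zinjao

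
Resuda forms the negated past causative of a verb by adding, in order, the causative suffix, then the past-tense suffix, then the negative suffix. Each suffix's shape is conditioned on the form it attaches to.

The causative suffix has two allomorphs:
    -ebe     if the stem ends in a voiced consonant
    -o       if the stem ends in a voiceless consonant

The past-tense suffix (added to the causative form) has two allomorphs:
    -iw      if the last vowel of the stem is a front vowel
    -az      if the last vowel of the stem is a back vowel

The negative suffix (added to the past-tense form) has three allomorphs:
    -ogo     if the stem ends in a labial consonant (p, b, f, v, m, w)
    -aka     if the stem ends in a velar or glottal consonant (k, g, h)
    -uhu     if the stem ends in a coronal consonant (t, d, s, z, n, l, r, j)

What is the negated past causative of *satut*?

satutoazuhu

The final consonant of *satut* is /t/, which is voiceless, so the causative suffix is -o, giving *satuto*.
Since the last vowel of the causative form *satuto* is /o/ (a back vowel), it takes -az, giving *satutoaz*.
Since the final consonant of the past-tense form *satutoaz* is /z/ (coronal), it takes -uhu, giving *satutoazuhu*.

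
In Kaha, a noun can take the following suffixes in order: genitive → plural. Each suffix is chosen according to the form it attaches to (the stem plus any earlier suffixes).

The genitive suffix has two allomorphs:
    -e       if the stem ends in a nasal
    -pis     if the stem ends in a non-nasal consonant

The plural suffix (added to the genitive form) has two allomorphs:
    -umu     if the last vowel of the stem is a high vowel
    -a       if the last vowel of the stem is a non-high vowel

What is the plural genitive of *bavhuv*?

bavhuvpisumu

*bavhuv* — final consonant /v/ (non-nasal) → -pis → *bavhuvpis*.
Since the last vowel of the genitive form *bavhuvpis* is /i/ (a high vowel), it takes -umu, giving *bavhuvpisumu*.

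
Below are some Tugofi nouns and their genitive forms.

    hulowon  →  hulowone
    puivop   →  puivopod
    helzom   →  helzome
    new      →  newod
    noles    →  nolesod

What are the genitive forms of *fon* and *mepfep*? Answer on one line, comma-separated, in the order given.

The pattern is nasality of the final consonant: -e when the stem ends in a nasal (*hulowon*, *helzom*); -od when the stem ends in a non-nasal consonant (*puivop*, *new*, *noles*).
The final consonant of *fon* is /n/, which is a nasal, so the suffix is -e, giving *fone*.
The final consonant of *mepfep* is /p/, which is non-nasal, so the suffix is -od, giving *mepfepod*.

fone, mepfepod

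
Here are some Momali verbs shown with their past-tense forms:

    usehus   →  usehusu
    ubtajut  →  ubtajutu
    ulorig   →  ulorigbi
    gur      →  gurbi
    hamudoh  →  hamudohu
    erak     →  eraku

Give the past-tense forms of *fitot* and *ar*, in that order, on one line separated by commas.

The suffix is conditioned by the final consonant: -u when the stem ends in a voiceless consonant (*usehus*, *ubtajut*, *hamudoh*, *erak*); -bi when the stem ends in a voiced consonant (*ulorig*, *gur*).
The final consonant of *fitot* is /t/, which is voiceless, so the suffix is -u, giving *fitotu*.
Since the final consonant of *ar* is /r/ (voiced), it takes -bi, giving *arbi*.

fitotu, arbi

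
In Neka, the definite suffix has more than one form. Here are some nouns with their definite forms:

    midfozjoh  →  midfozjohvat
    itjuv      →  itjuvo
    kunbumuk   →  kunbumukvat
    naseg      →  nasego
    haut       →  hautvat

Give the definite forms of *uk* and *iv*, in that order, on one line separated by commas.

The suffix is conditioned by the final consonant: -vat when the stem ends in a voiceless consonant (*midfozjoh*, *kunbumuk*, *haut*); -o when the stem ends in a voiced consonant (*itjuv*, *naseg*).
*uk*: final consonant = /k/, voiceless → -vat → *ukvat*.
Since the final consonant of *iv* is /v/ (voiced), it takes -o, giving *ivo*.

ukvat, ivo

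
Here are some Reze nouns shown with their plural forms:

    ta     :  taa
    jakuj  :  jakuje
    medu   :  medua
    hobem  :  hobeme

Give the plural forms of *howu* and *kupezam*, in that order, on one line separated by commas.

howua, kupezame

The alternation tracks the final sound of the stem — -e when the stem ends in a consonant (*jakuj*, *hobem*); -a when the stem ends in a vowel (*ta*, *medu*).
*howu* — final sound /u/ (a vowel) → -a → *howua*.
The final sound of *kupezam* is /m/, which is a consonant, so the suffix is -e, giving *kupezame*.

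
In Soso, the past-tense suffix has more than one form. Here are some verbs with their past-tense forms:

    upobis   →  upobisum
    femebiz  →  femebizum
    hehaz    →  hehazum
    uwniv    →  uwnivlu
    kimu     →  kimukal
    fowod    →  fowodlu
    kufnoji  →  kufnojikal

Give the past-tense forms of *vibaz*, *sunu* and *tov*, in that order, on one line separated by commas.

The alternation tracks the final sound of the stem — -um when the stem ends in a sibilant (*upobis*, *femebiz*, *hehaz*); -lu when the stem ends in a non-sibilant consonant (*uwniv*, *fowod*); -kal when the stem ends in a vowel (*kimu*, *kufnoji*).
*vibaz* — final sound /z/ (a sibilant) → -um → *vibazum*.
The final sound of *sunu* is /u/, which is a vowel, so the suffix is -kal, giving *sunukal*.
Since the final sound of *tov* is /v/ (a non-sibilant consonant), it takes -lu, giving *tovlu*.

vibazum, sunukal, tovlu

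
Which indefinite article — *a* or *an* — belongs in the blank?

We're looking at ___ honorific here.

an

The indefinite article is chosen by the initial *sound* of the following word, not its spelling.
*honorific* begins with the sound /ɒ/ (silent h) — a vowel sound.
So the article is *an*: We're looking at an honorific here.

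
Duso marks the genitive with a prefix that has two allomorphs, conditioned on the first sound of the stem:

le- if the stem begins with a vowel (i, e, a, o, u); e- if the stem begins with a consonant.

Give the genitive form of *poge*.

The first sound of *poge* is /p/, which is a consonant, so the prefix is e-, giving *epoge*.

epoge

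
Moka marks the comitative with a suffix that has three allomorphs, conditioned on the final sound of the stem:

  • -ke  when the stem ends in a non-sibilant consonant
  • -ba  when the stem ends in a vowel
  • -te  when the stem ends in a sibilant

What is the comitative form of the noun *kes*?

*kes*: final sound = /s/, a sibilant → -te → *keste*.

keste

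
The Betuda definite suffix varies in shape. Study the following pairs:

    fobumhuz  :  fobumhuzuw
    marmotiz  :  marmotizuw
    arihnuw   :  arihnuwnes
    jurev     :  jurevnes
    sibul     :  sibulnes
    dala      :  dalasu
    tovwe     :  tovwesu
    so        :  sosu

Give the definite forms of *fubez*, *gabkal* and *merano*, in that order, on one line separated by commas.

fubezuw, gabkalnes, meranosu

Looking at the final sound of each stem: -uw when the stem ends in a sibilant (*fobumhuz*, *marmotiz*); -nes when the stem ends in a non-sibilant consonant (*arihnuw*, *jurev*, *sibul*); -su when the stem ends in a vowel (*dala*, *tovwe*, *so*).
*fubez*: final sound = /z/, a sibilant → -uw → *fubezuw*.
Since the final sound of *gabkal* is /l/ (a non-sibilant consonant), it takes -nes, giving *gabkalnes*.
*merano* — final sound /o/ (a vowel) → -su → *meranosu*.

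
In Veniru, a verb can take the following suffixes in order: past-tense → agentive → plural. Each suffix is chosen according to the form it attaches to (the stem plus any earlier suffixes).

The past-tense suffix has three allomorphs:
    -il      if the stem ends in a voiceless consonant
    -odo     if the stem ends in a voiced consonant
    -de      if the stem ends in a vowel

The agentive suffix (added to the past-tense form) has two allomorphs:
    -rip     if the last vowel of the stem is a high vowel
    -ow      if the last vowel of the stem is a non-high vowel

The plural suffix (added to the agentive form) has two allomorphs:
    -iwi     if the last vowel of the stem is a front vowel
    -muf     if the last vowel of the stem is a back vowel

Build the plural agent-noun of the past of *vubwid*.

Since the final sound of *vubwid* is /d/ (a voiced consonant), it takes -odo, giving *vubwidodo*.
The past-tense form *vubwidodo*: last vowel = /o/, a non-high vowel → -ow → *vubwidodoow*.
The agentive form *vubwidodoow* — last vowel /o/ (a back vowel) → -muf → *vubwidodoowmuf*.

vubwidodoowmuf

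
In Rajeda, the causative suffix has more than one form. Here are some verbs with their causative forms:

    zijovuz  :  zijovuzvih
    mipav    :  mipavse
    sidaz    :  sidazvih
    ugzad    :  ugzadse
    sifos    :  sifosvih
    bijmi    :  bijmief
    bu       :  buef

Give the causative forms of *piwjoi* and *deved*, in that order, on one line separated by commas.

The alternation tracks the final sound of the stem — -vih when the stem ends in a sibilant (*zijovuz*, *sidaz*, *sifos*); -se when the stem ends in a non-sibilant consonant (*mipav*, *ugzad*); -ef when the stem ends in a vowel (*bijmi*, *bu*).
*piwjoi* — final sound /i/ (a vowel) → -ef → *piwjoief*.
The final sound of *deved* is /d/, which is a non-sibilant consonant, so the suffix is -se, giving *devedse*.

piwjoief, devedse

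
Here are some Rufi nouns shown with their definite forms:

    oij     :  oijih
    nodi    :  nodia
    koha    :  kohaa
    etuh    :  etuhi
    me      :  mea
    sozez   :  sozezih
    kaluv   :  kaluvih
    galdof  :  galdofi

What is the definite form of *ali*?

alia

Looking at the final sound of each stem: -i when the stem ends in a voiceless consonant (*etuh*, *galdof*); -ih when the stem ends in a voiced consonant (*oij*, *sozez*, *kaluv*); -a when the stem ends in a vowel (*nodi*, *koha*, *me*).
Since the final sound of *ali* is /i/ (a vowel), it takes -a, giving *alia*.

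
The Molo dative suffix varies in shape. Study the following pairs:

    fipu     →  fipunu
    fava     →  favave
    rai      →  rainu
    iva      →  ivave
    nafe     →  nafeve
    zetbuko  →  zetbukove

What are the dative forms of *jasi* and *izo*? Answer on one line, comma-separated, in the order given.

The pattern is height harmony: -nu when the last vowel of the stem is a high vowel (*fipu*, *rai*); -ve when the last vowel of the stem is a non-high vowel (*fava*, *iva*, *nafe*, *zetbuko*).
Since the last vowel of *jasi* is /i/ (a high vowel), it takes -nu, giving *jasinu*.
The last vowel of *izo* is /o/, which is a non-high vowel, so the suffix is -ve, giving *izove*.

jasinu, izove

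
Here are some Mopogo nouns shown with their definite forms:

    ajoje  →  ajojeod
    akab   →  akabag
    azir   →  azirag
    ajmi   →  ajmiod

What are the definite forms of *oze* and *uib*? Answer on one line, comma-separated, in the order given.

Looking at the final sound of each stem: -ag when the stem ends in a consonant (*akab*, *azir*); -od when the stem ends in a vowel (*ajoje*, *ajmi*).
*oze* — final sound /e/ (a vowel) → -od → *ozeod*.
*uib* — final sound /b/ (a consonant) → -ag → *uibag*.

ozeod, uibag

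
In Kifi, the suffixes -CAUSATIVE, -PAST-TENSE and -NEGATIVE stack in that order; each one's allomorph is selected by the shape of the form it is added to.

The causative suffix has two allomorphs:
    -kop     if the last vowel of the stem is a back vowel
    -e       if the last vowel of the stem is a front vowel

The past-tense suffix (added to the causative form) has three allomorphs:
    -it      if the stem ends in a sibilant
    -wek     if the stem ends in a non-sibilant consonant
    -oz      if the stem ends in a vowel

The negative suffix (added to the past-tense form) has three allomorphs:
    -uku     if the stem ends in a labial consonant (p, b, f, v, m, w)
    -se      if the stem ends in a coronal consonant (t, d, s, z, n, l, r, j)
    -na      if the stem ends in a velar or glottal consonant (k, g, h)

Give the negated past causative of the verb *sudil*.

*sudil* — last vowel /i/ (a front vowel) → -e → *sudile*.
Since the final sound of the causative form *sudile* is /e/ (a vowel), it takes -oz, giving *sudileoz*.
The final consonant of the past-tense form *sudileoz* is /z/, which is coronal, so the negative suffix is -se, giving *sudileozse*.

sudileozse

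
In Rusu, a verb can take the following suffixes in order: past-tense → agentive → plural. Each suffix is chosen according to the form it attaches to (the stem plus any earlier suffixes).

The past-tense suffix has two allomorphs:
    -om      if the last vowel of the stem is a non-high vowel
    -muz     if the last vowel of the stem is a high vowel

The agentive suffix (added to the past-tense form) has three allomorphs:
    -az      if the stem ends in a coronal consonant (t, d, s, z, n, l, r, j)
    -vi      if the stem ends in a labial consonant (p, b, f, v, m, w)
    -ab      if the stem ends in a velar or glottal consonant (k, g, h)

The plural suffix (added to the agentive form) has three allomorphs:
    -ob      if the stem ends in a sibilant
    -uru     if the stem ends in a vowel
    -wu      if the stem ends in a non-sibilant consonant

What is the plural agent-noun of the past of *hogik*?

hogikmuzazob

*hogik* — last vowel /i/ (a high vowel) → -muz → *hogikmuz*.
The past-tense form *hogikmuz*: final consonant = /z/, coronal → -az → *hogikmuzaz*.
The agentive form *hogikmuzaz* — final sound /z/ (a sibilant) → -ob → *hogikmuzazob*.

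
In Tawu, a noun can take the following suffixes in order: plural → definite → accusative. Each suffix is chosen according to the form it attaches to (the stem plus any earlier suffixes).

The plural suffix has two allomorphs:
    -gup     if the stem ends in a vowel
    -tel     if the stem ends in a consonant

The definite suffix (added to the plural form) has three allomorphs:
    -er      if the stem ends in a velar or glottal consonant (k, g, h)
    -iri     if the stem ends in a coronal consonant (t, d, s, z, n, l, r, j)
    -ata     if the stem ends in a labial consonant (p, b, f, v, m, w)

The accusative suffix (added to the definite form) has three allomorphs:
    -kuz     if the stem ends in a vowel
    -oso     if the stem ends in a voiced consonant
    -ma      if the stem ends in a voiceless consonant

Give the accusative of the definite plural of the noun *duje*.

Since the final sound of *duje* is /e/ (a vowel), it takes -gup, giving *dujegup*.
The plural form *dujegup*: final consonant = /p/, labial → -ata → *dujegupata*.
Since the final sound of the definite form *dujegupata* is /a/ (a vowel), it takes -kuz, giving *dujegupatakuz*.

dujegupatakuz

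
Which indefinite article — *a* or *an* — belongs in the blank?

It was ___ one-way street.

a

The indefinite article is chosen by the initial *sound* of the following word, not its spelling.
*one-way* begins with the sound /wʌ/ (*one* pronounced /wʌn/) — a consonant sound.
So the article is *a*: It was a one-way street.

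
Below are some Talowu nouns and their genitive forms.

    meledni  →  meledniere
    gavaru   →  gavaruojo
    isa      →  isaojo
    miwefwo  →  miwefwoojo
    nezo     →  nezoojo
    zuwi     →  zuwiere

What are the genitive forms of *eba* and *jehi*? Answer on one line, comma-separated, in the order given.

The alternation tracks the last vowel of the stem — -ere when the last vowel of the stem is a front vowel (*meledni*, *zuwi*); -ojo when the last vowel of the stem is a back vowel (*gavaru*, *isa*, *miwefwo*, *nezo*).
*eba*: last vowel = /a/, a back vowel → -ojo → *ebaojo*.
Since the last vowel of *jehi* is /i/ (a front vowel), it takes -ere, giving *jehiere*.

ebaojo, jehiere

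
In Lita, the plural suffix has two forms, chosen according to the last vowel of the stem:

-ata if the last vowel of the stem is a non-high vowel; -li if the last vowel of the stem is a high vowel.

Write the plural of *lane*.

laneata

*lane* — last vowel /e/ (a non-high vowel) → -ata → *laneata*.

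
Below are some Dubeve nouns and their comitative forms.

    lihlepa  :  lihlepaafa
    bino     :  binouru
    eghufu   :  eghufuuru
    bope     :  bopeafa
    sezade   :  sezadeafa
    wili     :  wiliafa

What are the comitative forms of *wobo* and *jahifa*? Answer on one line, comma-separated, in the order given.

wobouru, jahifaafa

The suffix is conditioned by the last vowel: -uru when the last vowel of the stem is a rounded vowel (*bino*, *eghufu*); -afa when the last vowel of the stem is an unrounded vowel (*lihlepa*, *bope*, *sezade*, *wili*).
*wobo*: last vowel = /o/, a rounded vowel → -uru → *wobouru*.
Since the last vowel of *jahifa* is /a/ (an unrounded vowel), it takes -afa, giving *jahifaafa*.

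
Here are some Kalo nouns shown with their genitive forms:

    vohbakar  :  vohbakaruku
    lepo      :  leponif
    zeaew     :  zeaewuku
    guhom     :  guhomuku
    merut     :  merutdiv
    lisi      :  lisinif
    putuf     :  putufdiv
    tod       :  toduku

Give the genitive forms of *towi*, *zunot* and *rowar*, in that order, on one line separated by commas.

Looking at the final sound of each stem: -div when the stem ends in a voiceless consonant (*merut*, *putuf*); -uku when the stem ends in a voiced consonant (*vohbakar*, *zeaew*, *guhom*, *tod*); -nif when the stem ends in a vowel (*lepo*, *lisi*).
*towi*: final sound = /i/, a vowel → -nif → *towinif*.
The final sound of *zunot* is /t/, which is a voiceless consonant, so the suffix is -div, giving *zunotdiv*.
*rowar*: final sound = /r/, a voiced consonant → -uku → *rowaruku*.

towinif, zunotdiv, rowaruku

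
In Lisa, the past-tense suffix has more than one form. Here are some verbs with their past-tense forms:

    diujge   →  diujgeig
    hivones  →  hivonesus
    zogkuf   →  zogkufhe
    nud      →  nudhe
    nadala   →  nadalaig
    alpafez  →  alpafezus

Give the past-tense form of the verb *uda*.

udaig

The pattern is sibilance of the final sound: -us when the stem ends in a sibilant (*hivones*, *alpafez*); -he when the stem ends in a non-sibilant consonant (*zogkuf*, *nud*); -ig when the stem ends in a vowel (*diujge*, *nadala*).
Since the final sound of *uda* is /a/ (a vowel), it takes -ig, giving *udaig*.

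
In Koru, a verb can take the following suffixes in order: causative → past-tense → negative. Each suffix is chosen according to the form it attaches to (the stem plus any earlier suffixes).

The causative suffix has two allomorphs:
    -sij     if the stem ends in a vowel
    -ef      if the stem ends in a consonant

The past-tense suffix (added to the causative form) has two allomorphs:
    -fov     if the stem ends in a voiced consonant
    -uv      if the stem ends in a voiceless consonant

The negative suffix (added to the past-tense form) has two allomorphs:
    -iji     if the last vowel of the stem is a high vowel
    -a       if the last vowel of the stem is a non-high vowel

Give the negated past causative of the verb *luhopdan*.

luhopdanefuviji

Since the final sound of *luhopdan* is /n/ (a consonant), it takes -ef, giving *luhopdanef*.
The causative form *luhopdanef*: final consonant = /f/, voiceless → -uv → *luhopdanefuv*.
The past-tense form *luhopdanefuv*: last vowel = /u/, a high vowel → -iji → *luhopdanefuviji*.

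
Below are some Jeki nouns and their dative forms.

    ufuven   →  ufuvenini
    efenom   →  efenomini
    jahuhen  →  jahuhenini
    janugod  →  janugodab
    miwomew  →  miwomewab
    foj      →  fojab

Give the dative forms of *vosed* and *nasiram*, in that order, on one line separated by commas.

The suffix is conditioned by the final consonant: -ini when the stem ends in a nasal (*ufuven*, *efenom*, *jahuhen*); -ab when the stem ends in a non-nasal consonant (*janugod*, *miwomew*, *foj*).
The final consonant of *vosed* is /d/, which is non-nasal, so the suffix is -ab, giving *vosedab*.
*nasiram* — final consonant /m/ (a nasal) → -ini → *nasiramini*.

vosedab, nasiramini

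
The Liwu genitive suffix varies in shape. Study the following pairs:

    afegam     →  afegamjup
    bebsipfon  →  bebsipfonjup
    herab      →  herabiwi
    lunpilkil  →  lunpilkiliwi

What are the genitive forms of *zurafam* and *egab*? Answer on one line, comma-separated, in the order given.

zurafamjup, egabiwi

The suffix is conditioned by the final consonant: -jup when the stem ends in a nasal (*afegam*, *bebsipfon*); -iwi when the stem ends in a non-nasal consonant (*herab*, *lunpilkil*).
Since the final consonant of *zurafam* is /m/ (a nasal), it takes -jup, giving *zurafamjup*.
Since the final consonant of *egab* is /b/ (non-nasal), it takes -iwi, giving *egabiwi*.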